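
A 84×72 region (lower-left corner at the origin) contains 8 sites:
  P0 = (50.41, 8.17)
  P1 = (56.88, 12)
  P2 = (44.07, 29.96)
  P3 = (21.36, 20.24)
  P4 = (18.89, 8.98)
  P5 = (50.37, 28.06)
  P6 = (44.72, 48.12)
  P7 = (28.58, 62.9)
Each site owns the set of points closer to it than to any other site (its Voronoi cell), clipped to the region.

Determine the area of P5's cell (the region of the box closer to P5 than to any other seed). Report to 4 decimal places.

Area of P5's cell: 676.7558

1. box [0,84]×[0,72]: [(0, 0) (84, 0) (84, 72) (0, 72)]
2. ⊥bis P5·P0 via (50.39,18.115): [(0, 18.0137) (84, 18.1826) (84, 72) (0, 72)]  |A|=4527.7573
3. ⊥bis P5·P1 via (53.625,20.03): [(0, 18.0137) (48.8933, 18.112) (84, 32.3427) (84, 72) (0, 72)]  |A|=4279.2009
4. ⊥bis P5·P2 via (47.22,29.01): [(43.9303, 18.102) (48.8933, 18.112) (84, 32.3427) (84, 72) (60.1852, 72)]  |A|=1471.4515
5. ⊥bis P5·P3 via (35.865,24.15): [(43.9303, 18.102) (48.8933, 18.112) (84, 32.3427) (84, 72) (60.1852, 72)]  |A|=1471.4515
6. ⊥bis P5·P4 via (34.63,18.52): [(43.9303, 18.102) (48.8933, 18.112) (84, 32.3427) (84, 72) (60.1852, 72)]  |A|=1471.4515
7. ⊥bis P5·P6 via (47.545,38.09): [(50.1824, 38.8329) (43.9303, 18.102) (48.8933, 18.112) (84, 32.3427) (84, 48.3577)]  |A|=676.7558
8. ⊥bis P5·P7 via (39.475,45.48): [(50.1824, 38.8329) (43.9303, 18.102) (48.8933, 18.112) (84, 32.3427) (84, 48.3577)]  |A|=676.7558
9. canonical 5-gon: [(50.1824, 38.8329) (43.9303, 18.102) (48.8933, 18.112) (84, 32.3427) (84, 48.3577)]
10. shoelace: 676.7558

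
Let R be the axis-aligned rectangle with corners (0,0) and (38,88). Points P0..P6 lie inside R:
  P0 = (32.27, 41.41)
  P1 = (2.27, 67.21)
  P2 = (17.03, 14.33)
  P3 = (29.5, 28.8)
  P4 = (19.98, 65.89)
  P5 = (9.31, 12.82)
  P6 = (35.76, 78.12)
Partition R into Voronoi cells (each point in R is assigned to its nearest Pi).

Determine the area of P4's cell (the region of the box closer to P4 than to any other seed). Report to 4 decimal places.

1. box [0,38]×[0,88]: [(0, 0) (38, 0) (38, 88) (0, 88)]
2. ⊥bis P4·P0 via (26.125,53.65): [(0, 40.5341) (38, 59.6118) (38, 88) (0, 88)]  |A|=1441.228
3. ⊥bis P4·P1 via (11.125,66.55): [(9.543, 45.3251) (38, 59.6118) (38, 88) (12.7238, 88)]  |A|=943.2518
4. ⊥bis P4·P2 via (18.505,40.11): [(9.543, 45.3251) (38, 59.6118) (38, 88) (12.7238, 88)]  |A|=943.2518
5. ⊥bis P4·P3 via (24.74,47.345): [(9.543, 45.3251) (38, 59.6118) (38, 88) (12.7238, 88)]  |A|=943.2518
6. ⊥bis P4·P5 via (14.645,39.355): [(9.543, 45.3251) (38, 59.6118) (38, 88) (12.7238, 88)]  |A|=943.2518
7. ⊥bis P4·P6 via (27.87,72.005): [(9.543, 45.3251) (37.6222, 59.4221) (15.4734, 88) (12.7238, 88)]  |A|=616.0066
8. canonical 4-gon: [(9.543, 45.3251) (37.6222, 59.4221) (15.4734, 88) (12.7238, 88)]
9. shoelace: 616.0066

Area of P4's cell: 616.0066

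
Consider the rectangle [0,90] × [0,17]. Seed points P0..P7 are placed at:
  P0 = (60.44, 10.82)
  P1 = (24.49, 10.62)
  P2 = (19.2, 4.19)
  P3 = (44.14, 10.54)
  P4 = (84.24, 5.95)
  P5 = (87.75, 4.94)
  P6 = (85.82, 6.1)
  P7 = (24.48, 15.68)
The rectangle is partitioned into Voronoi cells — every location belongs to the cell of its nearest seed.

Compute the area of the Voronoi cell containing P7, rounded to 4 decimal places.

Area of P7's cell: 93.0468

1. box [0,90]×[0,17]: [(0, 0) (90, 0) (90, 17) (0, 17)]
2. ⊥bis P7·P0 via (42.46,13.25): [(0, 0) (40.6693, 0) (42.9668, 17) (0, 17)]  |A|=710.9066
3. ⊥bis P7·P1 via (24.485,13.15): [(0, 13.1016) (42.4513, 13.1855) (42.9668, 17) (0, 17)]  |A|=164.6941
4. ⊥bis P7·P2 via (21.84,9.935): [(14.885, 13.131) (42.4513, 13.1855) (42.9668, 17) (6.4656, 17)]  |A|=123.1727
5. ⊥bis P7·P3 via (34.31,13.11): [(14.885, 13.131) (34.3255, 13.1694) (35.327, 17) (6.4656, 17)]  |A|=93.0468
6. ⊥bis P7·P4 via (54.36,10.815): [(14.885, 13.131) (34.3255, 13.1694) (35.327, 17) (6.4656, 17)]  |A|=93.0468
7. ⊥bis P7·P5 via (56.115,10.31): [(14.885, 13.131) (34.3255, 13.1694) (35.327, 17) (6.4656, 17)]  |A|=93.0468
8. ⊥bis P7·P6 via (55.15,10.89): [(14.885, 13.131) (34.3255, 13.1694) (35.327, 17) (6.4656, 17)]  |A|=93.0468
9. canonical 4-gon: [(14.885, 13.131) (34.3255, 13.1694) (35.327, 17) (6.4656, 17)]
10. shoelace: 93.0468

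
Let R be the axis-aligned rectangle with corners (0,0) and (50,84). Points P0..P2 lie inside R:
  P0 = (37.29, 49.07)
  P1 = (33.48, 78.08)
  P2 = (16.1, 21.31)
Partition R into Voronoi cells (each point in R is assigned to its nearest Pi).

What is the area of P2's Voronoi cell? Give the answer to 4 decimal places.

Area of P2's cell: 1824.1921

1. box [0,50]×[0,84]: [(0, 0) (50, 0) (50, 84) (0, 84)]
2. ⊥bis P2·P0 via (26.695,35.19): [(0, 55.5671) (0, 0) (50, 0) (50, 17.4006)]  |A|=1824.1921
3. ⊥bis P2·P1 via (24.79,49.695): [(0, 55.5671) (0, 0) (50, 0) (50, 17.4006)]  |A|=1824.1921
4. canonical 4-gon: [(0, 55.5671) (0, 0) (50, 0) (50, 17.4006)]
5. shoelace: 1824.1921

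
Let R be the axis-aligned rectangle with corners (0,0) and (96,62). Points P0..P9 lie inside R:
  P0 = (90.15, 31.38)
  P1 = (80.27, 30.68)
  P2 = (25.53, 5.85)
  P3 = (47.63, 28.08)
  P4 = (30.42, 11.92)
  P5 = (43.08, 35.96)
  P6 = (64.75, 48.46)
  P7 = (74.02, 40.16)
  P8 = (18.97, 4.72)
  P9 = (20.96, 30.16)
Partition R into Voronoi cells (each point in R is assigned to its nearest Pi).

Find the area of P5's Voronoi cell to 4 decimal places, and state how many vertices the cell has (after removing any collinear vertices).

Area of P5's cell: 680.7009 (4 vertices)

1. box [0,96]×[0,62]: [(0, 0) (96, 0) (96, 62) (0, 62)]
2. ⊥bis P5·P0 via (66.615,33.67): [(0, 0) (63.3388, 0) (69.3716, 62) (0, 62)]  |A|=4114.0226
3. ⊥bis P5·P1 via (61.675,33.32): [(0, 0) (56.9444, 0) (65.7468, 62) (0, 62)]  |A|=3803.4285
4. ⊥bis P5·P2 via (34.305,20.905): [(0, 40.9001) (57.9553, 7.1201) (65.7468, 62) (0, 62)]  |A|=2415.5138
5. ⊥bis P5·P3 via (45.355,32.02): [(0, 40.9001) (30.2244, 23.2834) (62.9313, 42.1687) (65.7468, 62) (0, 62)]  |A|=1889.3346
6. ⊥bis P5·P4 via (36.75,23.94): [(0, 43.2934) (33.9318, 25.4241) (62.9313, 42.1687) (65.7468, 62) (0, 62)]  |A|=1783.7241
7. ⊥bis P5·P6 via (53.915,42.21): [(0, 43.2934) (33.9318, 25.4241) (56.1856, 38.2737) (42.4994, 62) (0, 62)]  |A|=1446.5327
8. ⊥bis P5·P7 via (58.55,38.06): [(0, 43.2934) (33.9318, 25.4241) (56.1856, 38.2737) (42.4994, 62) (0, 62)]  |A|=1446.5327
9. ⊥bis P5·P8 via (31.025,20.34): [(0, 44.2841) (4.0413, 41.1651) (33.9318, 25.4241) (56.1856, 38.2737) (42.4994, 62) (0, 62)]  |A|=1444.5309
10. ⊥bis P5·P9 via (32.02,33.06): [(34.0103, 25.4694) (56.1856, 38.2737) (42.4994, 62) (24.4318, 62)]  |A|=680.7009
11. canonical 4-gon: [(34.0103, 25.4694) (56.1856, 38.2737) (42.4994, 62) (24.4318, 62)]
12. shoelace: 680.7009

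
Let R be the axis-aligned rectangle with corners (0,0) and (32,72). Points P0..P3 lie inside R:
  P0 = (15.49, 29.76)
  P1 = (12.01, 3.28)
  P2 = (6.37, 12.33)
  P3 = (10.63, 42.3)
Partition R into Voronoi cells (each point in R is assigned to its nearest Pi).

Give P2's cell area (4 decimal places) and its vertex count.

Area of P2's cell: 265.7833 (3 vertices)

1. box [0,32]×[0,72]: [(0, 0) (32, 0) (32, 72) (0, 72)]
2. ⊥bis P2·P0 via (10.93,21.045): [(0, 26.764) (0, 0) (32, 0) (32, 10.0204)]  |A|=588.5502
3. ⊥bis P2·P1 via (9.19,7.805): [(21.5329, 15.4972) (0, 26.764) (0, 2.0778)]  |A|=265.7833
4. ⊥bis P2·P3 via (8.5,27.315): [(21.5329, 15.4972) (0, 26.764) (0, 2.0778)]  |A|=265.7833
5. canonical 3-gon: [(21.5329, 15.4972) (0, 26.764) (0, 2.0778)]
6. shoelace: 265.7833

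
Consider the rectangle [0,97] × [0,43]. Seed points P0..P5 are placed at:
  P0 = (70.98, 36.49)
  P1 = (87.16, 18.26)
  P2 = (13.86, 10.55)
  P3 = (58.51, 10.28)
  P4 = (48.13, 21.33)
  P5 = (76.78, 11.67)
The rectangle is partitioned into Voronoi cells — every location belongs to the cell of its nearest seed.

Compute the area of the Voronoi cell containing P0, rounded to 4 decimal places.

1. box [0,97]×[0,43]: [(0, 0) (97, 0) (97, 43) (0, 43)]
2. ⊥bis P0·P1 via (79.07,27.375): [(0, 0) (48.2266, 0) (96.6747, 43) (0, 43)]  |A|=3115.3775
3. ⊥bis P0·P2 via (42.42,23.52): [(51.7008, 3.0836) (96.6747, 43) (33.5735, 43)]  |A|=1259.3871
4. ⊥bis P0·P3 via (64.745,23.385): [(36.3451, 36.8969) (71.1442, 20.3404) (96.6747, 43) (33.5735, 43)]  |A|=798.1694
5. ⊥bis P0·P4 via (59.555,28.91): [(62.5175, 24.4448) (71.1442, 20.3404) (96.6747, 43) (50.2069, 43)]  |A|=581.2413
6. ⊥bis P0·P5 via (73.88,24.08): [(62.5175, 24.4448) (66.7743, 22.4195) (75.8856, 24.5487) (96.6747, 43) (50.2069, 43)]  |A|=567.1178
7. canonical 5-gon: [(62.5175, 24.4448) (66.7743, 22.4195) (75.8856, 24.5487) (96.6747, 43) (50.2069, 43)]
8. shoelace: 567.1178

Area of P0's cell: 567.1178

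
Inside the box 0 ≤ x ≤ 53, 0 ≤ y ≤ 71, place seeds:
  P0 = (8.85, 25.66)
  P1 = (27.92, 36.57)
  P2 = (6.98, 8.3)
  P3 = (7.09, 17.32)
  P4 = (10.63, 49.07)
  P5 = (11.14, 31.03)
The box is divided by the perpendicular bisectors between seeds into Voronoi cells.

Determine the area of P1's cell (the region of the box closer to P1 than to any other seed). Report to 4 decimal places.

Area of P1's cell: 1767.0496

1. box [0,53]×[0,71]: [(0, 0) (53, 0) (53, 71) (0, 71)]
2. ⊥bis P1·P0 via (18.385,31.115): [(0, 63.2508) (36.186, 0) (53, 0) (53, 71) (0, 71)]  |A|=2618.6034
3. ⊥bis P1·P2 via (17.45,22.435): [(0, 63.2508) (27.6904, 14.8498) (47.7383, 0) (53, 0) (53, 71) (0, 71)]  |A|=2532.8282
4. ⊥bis P1·P3 via (17.505,26.945): [(0, 63.2508) (26.0777, 17.6687) (30.8361, 12.5197) (47.7383, 0) (53, 0) (53, 71) (0, 71)]  |A|=2530.2734
5. ⊥bis P1·P4 via (19.275,42.82): [(15.0399, 36.962) (26.0777, 17.6687) (30.8361, 12.5197) (47.7383, 0) (53, 0) (53, 71) (39.648, 71)]  |A|=1797.2302
6. ⊥bis P1·P5 via (19.53,33.8): [(17.4057, 40.2343) (23.1885, 22.7187) (26.0777, 17.6687) (30.8361, 12.5197) (47.7383, 0) (53, 0) (53, 71) (39.648, 71)]  |A|=1767.0496
7. canonical 8-gon: [(17.4057, 40.2343) (23.1885, 22.7187) (26.0777, 17.6687) (30.8361, 12.5197) (47.7383, 0) (53, 0) (53, 71) (39.648, 71)]
8. shoelace: 1767.0496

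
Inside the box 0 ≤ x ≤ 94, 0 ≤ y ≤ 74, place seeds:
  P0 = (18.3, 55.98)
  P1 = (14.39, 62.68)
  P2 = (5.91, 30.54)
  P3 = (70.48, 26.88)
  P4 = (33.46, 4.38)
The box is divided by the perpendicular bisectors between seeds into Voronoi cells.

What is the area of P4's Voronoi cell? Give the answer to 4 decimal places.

Area of P4's cell: 1082.2076

1. box [0,94]×[0,74]: [(0, 0) (94, 0) (94, 74) (0, 74)]
2. ⊥bis P4·P0 via (25.88,30.18): [(0, 22.5765) (0, 0) (94, 0) (94, 50.1936)]  |A|=3420.1922
3. ⊥bis P4·P1 via (23.925,33.53): [(0, 22.5765) (0, 0) (94, 0) (94, 50.1936)]  |A|=3420.1922
4. ⊥bis P4·P2 via (19.685,17.46): [(34.0395, 32.5773) (3.1059, 0) (94, 0) (94, 50.1936)]  |A|=2985.3542
5. ⊥bis P4·P3 via (51.97,15.63): [(40.5137, 34.4794) (34.0395, 32.5773) (3.1059, 0) (61.4696, 0)]  |A|=1082.2076
6. canonical 4-gon: [(40.5137, 34.4794) (34.0395, 32.5773) (3.1059, 0) (61.4696, 0)]
7. shoelace: 1082.2076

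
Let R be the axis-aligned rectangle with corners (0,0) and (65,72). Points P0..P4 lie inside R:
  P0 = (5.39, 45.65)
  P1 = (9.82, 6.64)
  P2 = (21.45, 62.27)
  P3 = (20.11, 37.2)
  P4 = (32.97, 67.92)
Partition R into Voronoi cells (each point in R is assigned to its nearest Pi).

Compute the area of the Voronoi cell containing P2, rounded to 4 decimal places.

1. box [0,65]×[0,72]: [(0, 0) (65, 0) (65, 72) (0, 72)]
2. ⊥bis P2·P0 via (13.42,53.96): [(0, 66.9278) (65, 4.118) (65, 72) (0, 72)]  |A|=2371.0123
3. ⊥bis P2·P1 via (15.635,34.455): [(0, 66.9278) (38.5663, 29.661) (65, 24.1348) (65, 72) (0, 72)]  |A|=2106.4532
4. ⊥bis P2·P3 via (20.78,49.735): [(0, 66.9278) (17.6174, 49.904) (65, 47.3714) (65, 72) (0, 72)]  |A|=1346.281
5. ⊥bis P2·P4 via (27.21,65.095): [(0, 66.9278) (17.6174, 49.904) (35.1192, 48.9686) (23.8234, 72) (0, 72)]  |A|=504.1429
6. canonical 5-gon: [(0, 66.9278) (17.6174, 49.904) (35.1192, 48.9686) (23.8234, 72) (0, 72)]
7. shoelace: 504.1429

Area of P2's cell: 504.1429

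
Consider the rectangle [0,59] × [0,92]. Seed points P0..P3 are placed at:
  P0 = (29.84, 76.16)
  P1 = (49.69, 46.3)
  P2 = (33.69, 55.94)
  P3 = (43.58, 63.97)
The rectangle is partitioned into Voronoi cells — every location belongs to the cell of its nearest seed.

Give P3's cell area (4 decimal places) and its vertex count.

Area of P3's cell: 575.8117 (5 vertices)

1. box [0,59]×[0,92]: [(0, 0) (59, 0) (59, 92) (0, 92)]
2. ⊥bis P3·P0 via (36.71,70.065): [(0, 28.6872) (0, 0) (59, 0) (59, 92) (56.1705, 92)]  |A|=3649.8433
3. ⊥bis P3·P1 via (46.635,55.135): [(13.2104, 43.5773) (59, 59.4106) (59, 92) (56.1705, 92)]  |A|=814.6334
4. ⊥bis P3·P2 via (38.635,59.955): [(33.429, 66.3668) (43.4443, 54.0317) (59, 59.4106) (59, 92) (56.1705, 92)]  |A|=575.8117
5. canonical 5-gon: [(33.429, 66.3668) (43.4443, 54.0317) (59, 59.4106) (59, 92) (56.1705, 92)]
6. shoelace: 575.8117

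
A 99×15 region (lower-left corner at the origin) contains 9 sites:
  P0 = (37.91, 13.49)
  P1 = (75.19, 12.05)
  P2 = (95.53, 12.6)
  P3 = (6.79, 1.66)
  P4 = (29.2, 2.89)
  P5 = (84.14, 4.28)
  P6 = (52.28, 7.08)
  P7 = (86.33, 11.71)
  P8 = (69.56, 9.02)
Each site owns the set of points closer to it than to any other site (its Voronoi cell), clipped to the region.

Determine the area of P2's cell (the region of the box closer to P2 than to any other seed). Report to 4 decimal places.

1. box [0,99]×[0,15]: [(0, 0) (99, 0) (99, 15) (0, 15)]
2. ⊥bis P2·P0 via (66.72,13.045): [(66.5185, 0) (99, 0) (99, 15) (66.7502, 15)]  |A|=485.4847
3. ⊥bis P2·P1 via (85.36,12.325): [(85.6933, 0) (99, 0) (99, 15) (85.2877, 15)]  |A|=202.643
4. ⊥bis P2·P3 via (51.16,7.13): [(85.6933, 0) (99, 0) (99, 15) (85.2877, 15)]  |A|=202.643
5. ⊥bis P2·P4 via (62.365,7.745): [(85.6933, 0) (99, 0) (99, 15) (85.2877, 15)]  |A|=202.643
6. ⊥bis P2·P5 via (89.835,8.44): [(85.2971, 14.6524) (96.0001, 0) (99, 0) (99, 15) (85.2877, 15)]  |A|=127.1329
7. ⊥bis P2·P6 via (73.905,9.84): [(85.2971, 14.6524) (96.0001, 0) (99, 0) (99, 15) (85.2877, 15)]  |A|=127.1329
8. ⊥bis P2·P7 via (90.93,12.155): [(91.5114, 6.145) (96.0001, 0) (99, 0) (99, 15) (90.6548, 15)]  |A|=102.33
9. ⊥bis P2·P8 via (82.545,10.81): [(91.5114, 6.145) (96.0001, 0) (99, 0) (99, 15) (90.6548, 15)]  |A|=102.33
10. canonical 5-gon: [(91.5114, 6.145) (96.0001, 0) (99, 0) (99, 15) (90.6548, 15)]
11. shoelace: 102.33

Area of P2's cell: 102.3300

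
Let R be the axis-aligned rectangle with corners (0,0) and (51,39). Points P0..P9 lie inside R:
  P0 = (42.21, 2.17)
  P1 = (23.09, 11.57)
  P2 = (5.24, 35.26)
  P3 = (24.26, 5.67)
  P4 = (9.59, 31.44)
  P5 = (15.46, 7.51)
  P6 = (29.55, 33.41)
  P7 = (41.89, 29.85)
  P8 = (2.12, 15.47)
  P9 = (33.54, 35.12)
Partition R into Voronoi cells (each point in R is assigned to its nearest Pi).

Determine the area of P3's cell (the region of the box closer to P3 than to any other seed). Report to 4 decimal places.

1. box [0,51]×[0,39]: [(0, 0) (51, 0) (51, 39) (0, 39)]
2. ⊥bis P3·P0 via (33.235,3.92): [(0, 0) (32.4707, 0) (40.0751, 39) (0, 39)]  |A|=1414.6424
3. ⊥bis P3·P1 via (23.675,8.62): [(0, 3.9251) (0, 0) (32.4707, 0) (34.5728, 10.7811)]  |A|=242.8859
4. ⊥bis P3·P2 via (14.75,20.465): [(0, 3.9251) (0, 0) (32.4707, 0) (34.5728, 10.7811)]  |A|=242.8859
5. ⊥bis P3·P4 via (16.925,18.555): [(0, 3.9251) (0, 0) (32.4707, 0) (34.5728, 10.7811)]  |A|=242.8859
6. ⊥bis P3·P5 via (19.86,6.59): [(20.1378, 7.9186) (18.4821, 0) (32.4707, 0) (34.5728, 10.7811)]  |A|=130.1885
7. ⊥bis P3·P6 via (26.905,19.54): [(20.1378, 7.9186) (18.4821, 0) (32.4707, 0) (34.5728, 10.7811)]  |A|=130.1885
8. ⊥bis P3·P7 via (33.075,17.76): [(20.1378, 7.9186) (18.4821, 0) (32.4707, 0) (34.5728, 10.7811)]  |A|=130.1885
9. ⊥bis P3·P8 via (13.19,10.57): [(20.1378, 7.9186) (18.4821, 0) (32.4707, 0) (34.5728, 10.7811)]  |A|=130.1885
10. ⊥bis P3·P9 via (28.9,20.395): [(20.1378, 7.9186) (18.4821, 0) (32.4707, 0) (34.5728, 10.7811)]  |A|=130.1885
11. canonical 4-gon: [(20.1378, 7.9186) (18.4821, 0) (32.4707, 0) (34.5728, 10.7811)]
12. shoelace: 130.1885

Area of P3's cell: 130.1885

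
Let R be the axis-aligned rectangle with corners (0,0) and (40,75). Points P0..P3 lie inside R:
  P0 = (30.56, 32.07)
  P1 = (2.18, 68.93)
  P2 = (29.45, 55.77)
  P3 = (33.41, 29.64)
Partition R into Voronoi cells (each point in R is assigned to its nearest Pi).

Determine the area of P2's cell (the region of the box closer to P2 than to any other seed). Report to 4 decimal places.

Area of P2's cell: 805.4436

1. box [0,40]×[0,75]: [(0, 0) (40, 0) (40, 75) (0, 75)]
2. ⊥bis P2·P0 via (30.005,43.92): [(0, 42.5147) (40, 44.3881) (40, 75) (0, 75)]  |A|=1261.9435
3. ⊥bis P2·P1 via (15.815,62.35): [(6.3872, 42.8139) (40, 44.3881) (40, 75) (21.9197, 75)]  |A|=805.4436
4. ⊥bis P2·P3 via (31.43,42.705): [(6.3872, 42.8139) (40, 44.3881) (40, 75) (21.9197, 75)]  |A|=805.4436
5. canonical 4-gon: [(6.3872, 42.8139) (40, 44.3881) (40, 75) (21.9197, 75)]
6. shoelace: 805.4436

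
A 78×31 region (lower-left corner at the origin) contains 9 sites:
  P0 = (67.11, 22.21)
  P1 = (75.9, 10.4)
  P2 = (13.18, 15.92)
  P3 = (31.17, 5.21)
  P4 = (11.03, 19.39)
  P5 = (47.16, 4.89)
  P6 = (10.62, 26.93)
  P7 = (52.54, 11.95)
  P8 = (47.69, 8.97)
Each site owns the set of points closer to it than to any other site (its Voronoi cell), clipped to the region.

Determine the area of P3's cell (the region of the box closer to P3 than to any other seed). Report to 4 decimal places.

1. box [0,78]×[0,31]: [(0, 0) (78, 0) (78, 31) (0, 31)]
2. ⊥bis P3·P0 via (49.14,13.71): [(0, 0) (55.625, 0) (40.9616, 31) (0, 31)]  |A|=1497.0926
3. ⊥bis P3·P1 via (53.535,7.805): [(0, 0) (54.4406, 0) (54.0557, 3.3177) (40.9616, 31) (0, 31)]  |A|=1495.1279
4. ⊥bis P3·P2 via (22.175,10.565): [(15.8853, 0) (54.4406, 0) (54.0557, 3.3177) (40.9616, 31) (34.3406, 31)]  |A|=716.6263
5. ⊥bis P3·P4 via (21.1,12.3): [(15.8853, 0) (54.4406, 0) (54.0557, 3.3177) (40.9616, 31) (34.3406, 31)]  |A|=716.6263
6. ⊥bis P3·P5 via (39.165,5.05): [(15.8853, 0) (39.0639, 0) (39.6843, 31) (34.3406, 31)]  |A|=442.0964
7. ⊥bis P3·P6 via (20.895,16.07): [(31.3298, 25.9427) (15.8853, 0) (39.0639, 0) (39.6843, 31) (36.675, 31)]  |A|=436.1934
8. ⊥bis P3·P7 via (41.855,8.58): [(35.2185, 29.6219) (31.3298, 25.9427) (15.8853, 0) (39.0639, 0) (39.3919, 16.3895)]  |A|=401.6972
9. ⊥bis P3·P8 via (39.43,7.09): [(34.4641, 28.9082) (31.3298, 25.9427) (15.8853, 0) (39.0639, 0) (39.2239, 7.9953)]  |A|=373.483
10. canonical 5-gon: [(34.4641, 28.9082) (31.3298, 25.9427) (15.8853, 0) (39.0639, 0) (39.2239, 7.9953)]
11. shoelace: 373.483

Area of P3's cell: 373.4830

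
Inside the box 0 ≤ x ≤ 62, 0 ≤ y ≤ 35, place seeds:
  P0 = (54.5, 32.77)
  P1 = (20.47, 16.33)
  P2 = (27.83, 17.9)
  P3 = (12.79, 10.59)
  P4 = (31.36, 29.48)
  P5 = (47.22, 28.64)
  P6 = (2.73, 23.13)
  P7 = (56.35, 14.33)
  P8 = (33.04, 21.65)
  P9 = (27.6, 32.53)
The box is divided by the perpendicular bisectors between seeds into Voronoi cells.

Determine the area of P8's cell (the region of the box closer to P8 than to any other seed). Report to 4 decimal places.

1. box [0,62]×[0,35]: [(0, 0) (62, 0) (62, 35) (0, 35)]
2. ⊥bis P8·P0 via (43.77,27.21): [(0, 0) (57.8695, 0) (39.7334, 35) (0, 35)]  |A|=1708.0512
3. ⊥bis P8·P1 via (26.755,18.99): [(34.7921, 0) (57.8695, 0) (39.7334, 35) (19.9791, 35)]  |A|=749.5548
4. ⊥bis P8·P2 via (30.435,19.775): [(20.6964, 33.3052) (44.6684, 0) (57.8695, 0) (39.7334, 35) (19.9791, 35)]  |A|=585.0887
5. ⊥bis P8·P3 via (22.915,16.12): [(20.6964, 33.3052) (44.6684, 0) (57.8695, 0) (39.7334, 35) (19.9791, 35)]  |A|=585.0887
6. ⊥bis P8·P4 via (32.2,25.565): [(27.0611, 24.4624) (44.6684, 0) (57.8695, 0) (43.3795, 27.9637)]  |A|=414.9915
7. ⊥bis P8·P5 via (40.13,25.145): [(39.1843, 27.0635) (27.0611, 24.4624) (44.6684, 0) (52.5252, 0)]  |A|=277.4952
8. ⊥bis P8·P6 via (17.885,22.39): [(39.1843, 27.0635) (27.0611, 24.4624) (44.6684, 0) (52.5252, 0)]  |A|=277.4952
9. ⊥bis P8·P7 via (44.695,17.99): [(44.2911, 16.7038) (39.1843, 27.0635) (27.0611, 24.4624) (40.7536, 5.439)]  |A|=180.2068
10. ⊥bis P8·P9 via (30.32,27.09): [(44.2911, 16.7038) (39.1843, 27.0635) (27.0611, 24.4624) (40.7536, 5.439)]  |A|=180.2068
11. canonical 4-gon: [(44.2911, 16.7038) (39.1843, 27.0635) (27.0611, 24.4624) (40.7536, 5.439)]
12. shoelace: 180.2068

Area of P8's cell: 180.2068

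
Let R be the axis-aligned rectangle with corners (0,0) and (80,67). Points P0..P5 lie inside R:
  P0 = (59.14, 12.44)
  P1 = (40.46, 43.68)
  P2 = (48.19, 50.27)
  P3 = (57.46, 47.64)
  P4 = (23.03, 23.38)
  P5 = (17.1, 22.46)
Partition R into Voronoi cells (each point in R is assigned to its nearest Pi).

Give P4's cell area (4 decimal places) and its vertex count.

1. box [0,80]×[0,67]: [(0, 0) (80, 0) (80, 67) (0, 67)]
2. ⊥bis P4·P0 via (41.085,17.91): [(0, 0) (35.6589, 0) (55.9575, 67) (0, 67)]  |A|=3069.1491
3. ⊥bis P4·P1 via (31.745,33.53): [(0, 60.7869) (0, 0) (35.6589, 0) (42.9123, 23.9415)]  |A|=1731.1181
4. ⊥bis P4·P2 via (35.61,36.825): [(0, 60.7869) (0, 0) (35.6589, 0) (42.9123, 23.9415)]  |A|=1731.1181
5. ⊥bis P4·P3 via (40.245,35.51): [(0, 60.7869) (0, 0) (35.6589, 0) (42.9123, 23.9415)]  |A|=1731.1181
6. ⊥bis P4·P5 via (20.065,22.92): [(16.371, 46.7305) (23.6209, 0) (35.6589, 0) (42.9123, 23.9415)]  |A|=681.6404
7. canonical 4-gon: [(16.371, 46.7305) (23.6209, 0) (35.6589, 0) (42.9123, 23.9415)]
8. shoelace: 681.6404

Area of P4's cell: 681.6404 (4 vertices)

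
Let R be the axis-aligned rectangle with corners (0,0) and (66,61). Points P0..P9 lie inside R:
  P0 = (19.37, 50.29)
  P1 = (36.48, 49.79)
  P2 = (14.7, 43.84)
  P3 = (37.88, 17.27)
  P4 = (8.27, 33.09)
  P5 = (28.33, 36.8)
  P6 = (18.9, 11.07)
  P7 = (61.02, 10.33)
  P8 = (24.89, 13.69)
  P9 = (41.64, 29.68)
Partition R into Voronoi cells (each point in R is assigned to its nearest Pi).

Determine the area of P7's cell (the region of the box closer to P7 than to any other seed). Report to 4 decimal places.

Area of P7's cell: 461.6379

1. box [0,66]×[0,61]: [(0, 0) (66, 0) (66, 61) (0, 61)]
2. ⊥bis P7·P0 via (40.195,30.31): [(11.1149, 0) (66, 0) (66, 57.2064)]  |A|=1569.8892
3. ⊥bis P7·P1 via (48.75,30.06): [(26.9449, 16.4995) (11.1149, 0) (66, 0) (66, 40.7877)]  |A|=1249.2727
4. ⊥bis P7·P2 via (37.86,27.085): [(32.8659, 20.1817) (18.2655, 0) (66, 0) (66, 40.7877)]  |A|=1157.4152
5. ⊥bis P7·P3 via (49.45,13.8): [(55.6052, 34.3232) (45.3112, 0) (66, 0) (66, 40.7877)]  |A|=567.0434
6. ⊥bis P7·P4 via (34.645,21.71): [(55.6052, 34.3232) (45.3112, 0) (66, 0) (66, 40.7877)]  |A|=567.0434
7. ⊥bis P7·P5 via (44.675,23.565): [(55.6052, 34.3232) (45.3112, 0) (66, 0) (66, 40.7877)]  |A|=567.0434
8. ⊥bis P7·P6 via (39.96,10.7): [(55.6052, 34.3232) (45.3112, 0) (66, 0) (66, 40.7877)]  |A|=567.0434
9. ⊥bis P7·P8 via (42.955,12.01): [(55.6052, 34.3232) (45.3112, 0) (66, 0) (66, 40.7877)]  |A|=567.0434
10. ⊥bis P7·P9 via (51.33,20.005): [(51.3028, 19.9777) (45.3112, 0) (66, 0) (66, 34.6977)]  |A|=461.6379
11. canonical 4-gon: [(51.3028, 19.9777) (45.3112, 0) (66, 0) (66, 34.6977)]
12. shoelace: 461.6379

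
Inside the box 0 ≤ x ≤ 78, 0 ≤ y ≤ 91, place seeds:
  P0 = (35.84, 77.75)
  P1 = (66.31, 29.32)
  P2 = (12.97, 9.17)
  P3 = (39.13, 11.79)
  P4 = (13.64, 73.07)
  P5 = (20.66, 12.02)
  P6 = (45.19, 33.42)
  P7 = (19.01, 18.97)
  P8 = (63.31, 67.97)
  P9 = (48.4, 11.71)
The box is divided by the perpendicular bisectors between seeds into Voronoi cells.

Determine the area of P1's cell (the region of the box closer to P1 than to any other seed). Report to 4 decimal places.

Area of P1's cell: 824.6041

1. box [0,78]×[0,91]: [(0, 0) (78, 0) (78, 91) (0, 91)]
2. ⊥bis P1·P0 via (51.075,53.535): [(0, 21.4009) (0, 0) (78, 0) (78, 70.475)]  |A|=3583.1599
3. ⊥bis P1·P2 via (39.64,19.245): [(31.3698, 41.1374) (46.9101, 0) (78, 0) (78, 70.475)]  |A|=2282.6099
4. ⊥bis P1·P3 via (52.72,20.555): [(37.1142, 44.7515) (65.9771, 0) (78, 0) (78, 70.475)]  |A|=1709.7329
5. ⊥bis P1·P4 via (39.975,51.195): [(37.1142, 44.7515) (65.9771, 0) (78, 0) (78, 70.475)]  |A|=1709.7329
6. ⊥bis P1·P5 via (43.485,20.67): [(37.1142, 44.7515) (65.9771, 0) (78, 0) (78, 70.475)]  |A|=1709.7329
7. ⊥bis P1·P6 via (55.75,31.37): [(61.302, 59.9693) (53.4352, 19.4461) (65.9771, 0) (78, 0) (78, 70.475)]  |A|=1279.5073
8. ⊥bis P1·P7 via (42.66,24.145): [(61.302, 59.9693) (53.4352, 19.4461) (65.9771, 0) (78, 0) (78, 70.475)]  |A|=1279.5073
9. ⊥bis P1·P8 via (64.81,48.645): [(59.0163, 48.1953) (53.4352, 19.4461) (65.9771, 0) (78, 0) (78, 49.6688)]  |A|=995.7221
10. ⊥bis P1·P9 via (57.355,20.515): [(59.0163, 48.1953) (54.2548, 23.668) (77.5264, 0) (78, 0) (78, 49.6688)]  |A|=824.6041
11. canonical 5-gon: [(59.0163, 48.1953) (54.2548, 23.668) (77.5264, 0) (78, 0) (78, 49.6688)]
12. shoelace: 824.6041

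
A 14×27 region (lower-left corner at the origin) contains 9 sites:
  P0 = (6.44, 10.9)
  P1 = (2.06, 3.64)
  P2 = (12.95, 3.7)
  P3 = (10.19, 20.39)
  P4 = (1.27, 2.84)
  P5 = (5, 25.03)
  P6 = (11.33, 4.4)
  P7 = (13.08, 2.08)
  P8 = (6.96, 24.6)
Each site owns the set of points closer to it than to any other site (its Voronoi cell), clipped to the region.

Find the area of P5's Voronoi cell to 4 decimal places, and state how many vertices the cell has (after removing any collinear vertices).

1. box [0,14]×[0,27]: [(0, 0) (14, 0) (14, 27) (0, 27)]
2. ⊥bis P5·P0 via (5.72,17.965): [(0, 17.3821) (14, 18.8088) (14, 27) (0, 27)]  |A|=124.6638
3. ⊥bis P5·P1 via (3.53,14.335): [(0, 17.3821) (14, 18.8088) (14, 27) (0, 27)]  |A|=124.6638
4. ⊥bis P5·P2 via (8.975,14.365): [(0, 17.3821) (14, 18.8088) (14, 27) (0, 27)]  |A|=124.6638
5. ⊥bis P5·P3 via (7.595,22.71): [(0, 17.3821) (3.1155, 17.6996) (11.4304, 27) (0, 27)]  |A|=68.1362
6. ⊥bis P5·P4 via (3.135,13.935): [(0, 17.3821) (3.1155, 17.6996) (11.4304, 27) (0, 27)]  |A|=68.1362
7. ⊥bis P5·P6 via (8.165,14.715): [(0, 17.3821) (3.1155, 17.6996) (11.4304, 27) (0, 27)]  |A|=68.1362
8. ⊥bis P5·P7 via (9.04,13.555): [(0, 17.3821) (3.1155, 17.6996) (11.4304, 27) (0, 27)]  |A|=68.1362
9. ⊥bis P5·P8 via (5.98,24.815): [(0, 17.3821) (3.1155, 17.6996) (4.8428, 19.6316) (6.4594, 27) (0, 27)]  |A|=49.822
10. canonical 5-gon: [(0, 17.3821) (3.1155, 17.6996) (4.8428, 19.6316) (6.4594, 27) (0, 27)]
11. shoelace: 49.822

Area of P5's cell: 49.8220 (5 vertices)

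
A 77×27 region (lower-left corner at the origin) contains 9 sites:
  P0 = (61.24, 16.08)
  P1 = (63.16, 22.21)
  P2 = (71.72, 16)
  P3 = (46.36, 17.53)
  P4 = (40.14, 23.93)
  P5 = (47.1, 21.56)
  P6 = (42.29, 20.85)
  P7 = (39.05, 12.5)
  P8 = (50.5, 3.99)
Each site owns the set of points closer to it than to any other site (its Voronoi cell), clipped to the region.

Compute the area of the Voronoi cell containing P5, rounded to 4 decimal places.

1. box [0,77]×[0,27]: [(0, 0) (77, 0) (77, 27) (0, 27)]
2. ⊥bis P5·P0 via (54.17,18.82): [(0, 0) (46.8763, 0) (57.3402, 27) (0, 27)]  |A|=1406.9219
3. ⊥bis P5·P1 via (55.13,21.885): [(0, 0) (46.8763, 0) (55.1515, 21.3527) (54.923, 27) (0, 27)]  |A|=1400.0965
4. ⊥bis P5·P2 via (59.41,18.78): [(0, 0) (46.8763, 0) (55.1515, 21.3527) (54.923, 27) (0, 27)]  |A|=1400.0965
5. ⊥bis P5·P3 via (46.73,19.545): [(53.938, 18.2214) (55.1515, 21.3527) (54.923, 27) (6.1305, 27)]  |A|=217.9483
6. ⊥bis P5·P4 via (43.62,22.745): [(42.7775, 20.2708) (53.938, 18.2214) (55.1515, 21.3527) (54.923, 27) (45.0689, 27)]  |A|=86.9356
7. ⊥bis P5·P6 via (44.695,21.205): [(44.2113, 24.4816) (44.8902, 19.8828) (53.938, 18.2214) (55.1515, 21.3527) (54.923, 27) (45.0689, 27)]  |A|=82.2094
8. ⊥bis P5·P7 via (43.075,17.03): [(44.2113, 24.4816) (44.8902, 19.8828) (53.938, 18.2214) (55.1515, 21.3527) (54.923, 27) (45.0689, 27)]  |A|=82.2094
9. ⊥bis P5·P8 via (48.8,12.775): [(44.2113, 24.4816) (44.8902, 19.8828) (53.938, 18.2214) (55.1515, 21.3527) (54.923, 27) (45.0689, 27)]  |A|=82.2094
10. canonical 6-gon: [(44.2113, 24.4816) (44.8902, 19.8828) (53.938, 18.2214) (55.1515, 21.3527) (54.923, 27) (45.0689, 27)]
11. shoelace: 82.2094

Area of P5's cell: 82.2094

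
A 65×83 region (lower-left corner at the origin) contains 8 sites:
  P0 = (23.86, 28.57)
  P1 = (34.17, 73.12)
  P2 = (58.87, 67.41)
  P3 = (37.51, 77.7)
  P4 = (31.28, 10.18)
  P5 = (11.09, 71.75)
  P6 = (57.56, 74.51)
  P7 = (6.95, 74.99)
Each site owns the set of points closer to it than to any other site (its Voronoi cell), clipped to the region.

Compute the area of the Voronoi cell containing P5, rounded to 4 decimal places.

1. box [0,65]×[0,83]: [(0, 0) (65, 0) (65, 83) (0, 83)]
2. ⊥bis P5·P0 via (17.475,50.16): [(0, 44.992) (65, 64.215) (65, 83) (0, 83)]  |A|=1845.7741
3. ⊥bis P5·P1 via (22.63,72.435): [(0, 44.992) (23.8405, 52.0425) (22.0029, 83) (0, 83)]  |A|=793.6416
4. ⊥bis P5·P2 via (34.98,69.58): [(0, 44.992) (23.8405, 52.0425) (22.0029, 83) (0, 83)]  |A|=793.6416
5. ⊥bis P5·P3 via (24.3,74.725): [(0, 44.992) (23.8405, 52.0425) (22.0029, 83) (0, 83)]  |A|=793.6416
6. ⊥bis P5·P4 via (21.185,40.965): [(0, 44.992) (23.8405, 52.0425) (22.0029, 83) (0, 83)]  |A|=793.6416
7. ⊥bis P5·P6 via (34.325,73.13): [(0, 44.992) (23.8405, 52.0425) (22.0029, 83) (0, 83)]  |A|=793.6416
8. ⊥bis P5·P7 via (9.02,73.37): [(0, 61.8444) (0, 44.992) (23.8405, 52.0425) (22.0029, 83) (16.5565, 83)]  |A|=618.5104
9. canonical 5-gon: [(0, 61.8444) (0, 44.992) (23.8405, 52.0425) (22.0029, 83) (16.5565, 83)]
10. shoelace: 618.5104

Area of P5's cell: 618.5104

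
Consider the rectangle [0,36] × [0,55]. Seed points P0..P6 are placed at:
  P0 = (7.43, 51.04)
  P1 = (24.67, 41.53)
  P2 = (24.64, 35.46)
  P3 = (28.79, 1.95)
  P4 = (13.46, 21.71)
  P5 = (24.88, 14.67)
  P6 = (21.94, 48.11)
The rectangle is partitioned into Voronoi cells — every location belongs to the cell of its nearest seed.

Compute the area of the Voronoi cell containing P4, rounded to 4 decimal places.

1. box [0,36]×[0,55]: [(0, 0) (36, 0) (36, 55) (0, 55)]
2. ⊥bis P4·P0 via (10.445,36.375): [(0, 34.2276) (0, 0) (36, 0) (36, 41.6289)]  |A|=1365.4168
3. ⊥bis P4·P1 via (19.065,31.62): [(10.6011, 36.4071) (0, 34.2276) (0, 0) (36, 0) (36, 22.0417)]  |A|=1116.6707
4. ⊥bis P4·P2 via (19.05,28.585): [(9.6662, 36.2149) (0, 34.2276) (0, 0) (36, 0) (36, 14.8031)]  |A|=1012.2044
5. ⊥bis P4·P3 via (21.125,11.83): [(30.6082, 19.1871) (9.6662, 36.2149) (0, 34.2276) (0, 0) (5.8764, 0)]  |A|=683.3037
6. ⊥bis P4·P5 via (19.17,18.19): [(9.8633, 3.0931) (23.3985, 25.0493) (9.6662, 36.2149) (0, 34.2276) (0, 0) (5.8764, 0)]  |A|=564.4824
7. ⊥bis P4·P6 via (17.7,34.91): [(9.8633, 3.0931) (23.3985, 25.0493) (9.6662, 36.2149) (0, 34.2276) (0, 0) (5.8764, 0)]  |A|=564.4824
8. canonical 6-gon: [(9.8633, 3.0931) (23.3985, 25.0493) (9.6662, 36.2149) (0, 34.2276) (0, 0) (5.8764, 0)]
9. shoelace: 564.4824

Area of P4's cell: 564.4824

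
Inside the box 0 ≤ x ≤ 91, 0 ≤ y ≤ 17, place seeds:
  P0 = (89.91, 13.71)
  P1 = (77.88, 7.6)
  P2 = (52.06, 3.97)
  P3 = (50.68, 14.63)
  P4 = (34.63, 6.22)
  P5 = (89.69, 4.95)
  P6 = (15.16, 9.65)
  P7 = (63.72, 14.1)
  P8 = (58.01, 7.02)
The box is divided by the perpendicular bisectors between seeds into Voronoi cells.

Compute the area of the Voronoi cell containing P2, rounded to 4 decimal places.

1. box [0,91]×[0,17]: [(0, 0) (91, 0) (91, 17) (0, 17)]
2. ⊥bis P2·P0 via (70.985,8.84): [(0, 0) (73.2598, 0) (68.8852, 17) (0, 17)]  |A|=1208.2324
3. ⊥bis P2·P1 via (64.97,5.785): [(0, 0) (65.7833, 0) (63.3933, 17) (0, 17)]  |A|=1098.0011
4. ⊥bis P2·P3 via (51.37,9.3): [(0, 2.6498) (0, 0) (65.7833, 0) (64.2416, 10.9663)]  |A|=445.815
5. ⊥bis P2·P4 via (43.345,5.095): [(43.7607, 8.3149) (42.6873, 0) (65.7833, 0) (64.2416, 10.9663)]  |A|=210.3646
6. ⊥bis P2·P5 via (70.875,4.46): [(43.7607, 8.3149) (42.6873, 0) (65.7833, 0) (64.2416, 10.9663)]  |A|=210.3646
7. ⊥bis P2·P6 via (33.61,6.81): [(43.7607, 8.3149) (42.6873, 0) (65.7833, 0) (64.2416, 10.9663)]  |A|=210.3646
8. ⊥bis P2·P7 via (57.89,9.035): [(57.0239, 10.0319) (43.7607, 8.3149) (42.6873, 0) (65.7394, 0)]  |A|=169.8487
9. ⊥bis P2·P8 via (55.035,5.495): [(52.9778, 9.5081) (43.7607, 8.3149) (42.6873, 0) (57.8518, 0)]  |A|=109.7727
10. canonical 4-gon: [(52.9778, 9.5081) (43.7607, 8.3149) (42.6873, 0) (57.8518, 0)]
11. shoelace: 109.7727

Area of P2's cell: 109.7727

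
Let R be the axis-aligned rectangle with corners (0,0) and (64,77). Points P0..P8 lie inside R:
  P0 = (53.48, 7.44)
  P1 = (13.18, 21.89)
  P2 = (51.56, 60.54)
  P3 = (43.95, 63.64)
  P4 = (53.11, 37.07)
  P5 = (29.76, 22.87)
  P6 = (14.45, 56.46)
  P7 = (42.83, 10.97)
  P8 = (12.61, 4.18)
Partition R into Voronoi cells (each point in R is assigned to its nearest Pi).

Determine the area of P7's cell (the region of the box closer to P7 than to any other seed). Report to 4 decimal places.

1. box [0,64]×[0,77]: [(0, 0) (64, 0) (64, 77) (0, 77)]
2. ⊥bis P7·P0 via (48.155,9.205): [(0, 0) (45.104, 0) (64, 57.0093) (64, 77) (0, 77)]  |A|=4389.3746
3. ⊥bis P7·P1 via (28.005,16.43): [(21.9539, 0) (45.104, 0) (64, 57.0093) (64, 77) (50.3127, 77)]  |A|=1607.1097
4. ⊥bis P7·P2 via (47.195,35.755): [(35.8577, 37.7517) (21.9539, 0) (45.104, 0) (56.4168, 34.1309)]  |A|=808.3082
5. ⊥bis P7·P3 via (43.39,37.305): [(37.7078, 37.4258) (35.753, 37.4674) (21.9539, 0) (45.104, 0) (56.4168, 34.1309)]  |A|=808.0281
6. ⊥bis P7·P4 via (47.97,24.02): [(32.9755, 29.9259) (21.9539, 0) (45.104, 0) (52.4771, 22.2448)]  |A|=591.6148
7. ⊥bis P7·P5 via (36.295,16.92): [(44.1348, 25.5306) (22.6768, 1.9629) (21.9539, 0) (45.104, 0) (52.4771, 22.2448)]  |A|=412.9582
8. ⊥bis P7·P6 via (28.64,33.715): [(44.1348, 25.5306) (22.6768, 1.9629) (21.9539, 0) (45.104, 0) (52.4771, 22.2448)]  |A|=412.9582
9. ⊥bis P7·P8 via (27.72,7.575): [(44.1348, 25.5306) (27.7332, 7.5164) (29.422, 0) (45.104, 0) (52.4771, 22.2448)]  |A|=381.9365
10. canonical 5-gon: [(44.1348, 25.5306) (27.7332, 7.5164) (29.422, 0) (45.104, 0) (52.4771, 22.2448)]
11. shoelace: 381.9365

Area of P7's cell: 381.9365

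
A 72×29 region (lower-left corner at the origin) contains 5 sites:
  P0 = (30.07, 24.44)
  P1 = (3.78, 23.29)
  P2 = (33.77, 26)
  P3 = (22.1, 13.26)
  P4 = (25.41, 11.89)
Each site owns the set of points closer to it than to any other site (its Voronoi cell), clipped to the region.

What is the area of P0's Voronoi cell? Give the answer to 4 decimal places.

Area of P0's cell: 145.0458

1. box [0,72]×[0,29]: [(0, 0) (72, 0) (72, 29) (0, 29)]
2. ⊥bis P0·P1 via (16.925,23.865): [(17.9689, 0) (72, 0) (72, 29) (16.7004, 29)]  |A|=1585.2951
3. ⊥bis P0·P2 via (31.92,25.22): [(17.9689, 0) (42.5533, 0) (30.3263, 29) (16.7004, 29)]  |A|=554.0488
4. ⊥bis P0·P3 via (26.085,18.85): [(16.8566, 25.4287) (38.2673, 10.1655) (30.3263, 29) (16.7004, 29)]  |A|=165.358
5. ⊥bis P0·P4 via (27.74,18.165): [(16.8566, 25.4287) (26.2913, 18.7029) (36.2225, 15.0153) (30.3263, 29) (16.7004, 29)]  |A|=145.0458
6. canonical 5-gon: [(16.8566, 25.4287) (26.2913, 18.7029) (36.2225, 15.0153) (30.3263, 29) (16.7004, 29)]
7. shoelace: 145.0458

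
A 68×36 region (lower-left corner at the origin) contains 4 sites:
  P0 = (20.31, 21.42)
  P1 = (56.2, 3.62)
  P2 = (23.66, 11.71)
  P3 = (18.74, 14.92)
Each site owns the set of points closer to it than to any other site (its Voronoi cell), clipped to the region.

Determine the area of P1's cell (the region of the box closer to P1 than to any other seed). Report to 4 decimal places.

1. box [0,68]×[0,36]: [(0, 0) (68, 0) (68, 36) (0, 36)]
2. ⊥bis P1·P0 via (38.255,12.52): [(32.0456, 0) (68, 0) (68, 36) (49.9001, 36)]  |A|=972.977
3. ⊥bis P1·P2 via (39.93,7.665): [(44.0339, 24.172) (38.0244, 0) (68, 0) (68, 36) (49.9001, 36)]  |A|=900.7177
4. ⊥bis P1·P3 via (37.47,9.27): [(44.0339, 24.172) (38.0244, 0) (68, 0) (68, 36) (49.9001, 36)]  |A|=900.7177
5. canonical 5-gon: [(44.0339, 24.172) (38.0244, 0) (68, 0) (68, 36) (49.9001, 36)]
6. shoelace: 900.7177

Area of P1's cell: 900.7177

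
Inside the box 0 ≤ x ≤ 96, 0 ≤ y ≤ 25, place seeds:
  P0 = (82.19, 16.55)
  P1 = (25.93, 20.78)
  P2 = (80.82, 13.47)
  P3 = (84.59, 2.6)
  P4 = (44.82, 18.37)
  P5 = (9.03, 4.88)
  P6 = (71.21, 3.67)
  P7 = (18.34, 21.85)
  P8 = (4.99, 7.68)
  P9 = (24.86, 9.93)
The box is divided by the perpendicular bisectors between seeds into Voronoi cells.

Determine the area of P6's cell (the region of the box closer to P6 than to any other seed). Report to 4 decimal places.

1. box [0,96]×[0,25]: [(0, 0) (96, 0) (96, 25) (0, 25)]
2. ⊥bis P6·P0 via (76.7,10.11): [(0, 0) (88.5595, 0) (59.2334, 25) (0, 25)]  |A|=1847.4107
3. ⊥bis P6·P1 via (48.57,12.225): [(43.9505, 0) (88.5595, 0) (59.2334, 25) (53.3973, 25)]  |A|=630.5629
4. ⊥bis P6·P2 via (76.015,8.57): [(43.9505, 0) (84.7544, 0) (59.4382, 24.8254) (59.2334, 25) (53.3973, 25)]  |A|=583.3323
5. ⊥bis P6·P3 via (77.9,3.135): [(43.9505, 0) (77.6493, 0) (78.166, 6.4607) (59.4382, 24.8254) (59.2334, 25) (53.3973, 25)]  |A|=560.38
6. ⊥bis P6·P4 via (58.015,11.02): [(51.8765, 0) (77.6493, 0) (78.166, 6.4607) (63.4912, 20.851)]  |A|=319.8167
7. ⊥bis P6·P5 via (40.12,4.275): [(51.8765, 0) (77.6493, 0) (78.166, 6.4607) (63.4912, 20.851)]  |A|=319.8167
8. ⊥bis P6·P7 via (44.775,12.76): [(51.8765, 0) (77.6493, 0) (78.166, 6.4607) (63.4912, 20.851)]  |A|=319.8167
9. ⊥bis P6·P8 via (38.1,5.675): [(51.8765, 0) (77.6493, 0) (78.166, 6.4607) (63.4912, 20.851)]  |A|=319.8167
10. ⊥bis P6·P9 via (48.035,6.8): [(51.8765, 0) (77.6493, 0) (78.166, 6.4607) (63.4912, 20.851)]  |A|=319.8167
11. canonical 4-gon: [(51.8765, 0) (77.6493, 0) (78.166, 6.4607) (63.4912, 20.851)]
12. shoelace: 319.8167

Area of P6's cell: 319.8167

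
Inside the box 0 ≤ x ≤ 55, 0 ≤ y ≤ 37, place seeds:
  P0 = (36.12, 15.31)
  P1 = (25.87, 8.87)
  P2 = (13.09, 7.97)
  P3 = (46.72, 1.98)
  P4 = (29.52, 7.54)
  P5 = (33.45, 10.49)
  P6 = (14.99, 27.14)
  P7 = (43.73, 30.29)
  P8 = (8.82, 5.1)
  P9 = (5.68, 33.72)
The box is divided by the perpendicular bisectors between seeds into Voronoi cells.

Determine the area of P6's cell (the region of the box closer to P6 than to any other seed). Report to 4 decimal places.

Area of P6's cell: 366.0364

1. box [0,55]×[0,37]: [(0, 0) (55, 0) (55, 37) (0, 37)]
2. ⊥bis P6·P0 via (25.555,21.225): [(0, 0) (13.6718, 0) (34.3869, 37) (0, 37)]  |A|=889.0864
3. ⊥bis P6·P1 via (20.43,18.005): [(0, 5.8387) (25.4139, 20.973) (34.3869, 37) (0, 37)]  |A|=671.5251
4. ⊥bis P6·P2 via (14.04,17.555): [(0, 18.9465) (18.8704, 17.0762) (25.4139, 20.973) (34.3869, 37) (0, 37)]  |A|=547.8499
5. ⊥bis P6·P3 via (30.855,14.56): [(0, 18.9465) (18.8704, 17.0762) (25.4139, 20.973) (34.3869, 37) (0, 37)]  |A|=547.8499
6. ⊥bis P6·P4 via (22.255,17.34): [(0, 18.9465) (18.8704, 17.0762) (25.4139, 20.973) (34.3869, 37) (0, 37)]  |A|=547.8499
7. ⊥bis P6·P5 via (24.22,18.815): [(0, 18.9465) (18.8704, 17.0762) (25.4139, 20.973) (34.3869, 37) (0, 37)]  |A|=547.8499
8. ⊥bis P6·P7 via (29.36,28.715): [(0, 18.9465) (18.8704, 17.0762) (25.4139, 20.973) (29.4236, 28.1348) (28.4519, 37) (0, 37)]  |A|=521.5426
9. ⊥bis P6·P8 via (11.905,16.12): [(0, 19.4528) (2.7993, 18.6691) (18.8704, 17.0762) (25.4139, 20.973) (29.4236, 28.1348) (28.4519, 37) (0, 37)]  |A|=520.8341
10. ⊥bis P6·P9 via (10.335,30.43): [(2.151, 18.8506) (2.7993, 18.6691) (18.8704, 17.0762) (25.4139, 20.973) (29.4236, 28.1348) (28.4519, 37) (14.9785, 37)]  |A|=366.0364
11. canonical 7-gon: [(2.151, 18.8506) (2.7993, 18.6691) (18.8704, 17.0762) (25.4139, 20.973) (29.4236, 28.1348) (28.4519, 37) (14.9785, 37)]
12. shoelace: 366.0364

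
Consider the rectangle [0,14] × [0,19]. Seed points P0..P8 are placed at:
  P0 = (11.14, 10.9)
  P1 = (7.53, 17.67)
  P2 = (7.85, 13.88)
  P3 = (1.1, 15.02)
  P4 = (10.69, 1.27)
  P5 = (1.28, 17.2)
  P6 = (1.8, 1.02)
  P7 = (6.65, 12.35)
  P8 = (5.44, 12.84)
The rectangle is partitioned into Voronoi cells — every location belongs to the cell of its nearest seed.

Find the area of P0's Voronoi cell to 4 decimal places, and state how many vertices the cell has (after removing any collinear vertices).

1. box [0,14]×[0,19]: [(0, 0) (14, 0) (14, 19) (0, 19)]
2. ⊥bis P0·P1 via (9.335,14.285): [(0, 9.3073) (0, 0) (14, 0) (14, 16.7725)]  |A|=182.5586
3. ⊥bis P0·P2 via (9.495,12.39): [(12.9644, 16.2203) (0, 1.9073) (0, 0) (14, 0) (14, 16.7725)]  |A|=134.5903
4. ⊥bis P0·P3 via (6.12,12.96): [(12.9644, 16.2203) (2.8968, 5.1054) (0.8018, 0) (14, 0) (14, 16.7725)]  |A|=129.7812
5. ⊥bis P0·P4 via (10.915,6.085): [(12.9644, 16.2203) (4.0737, 6.4047) (14, 5.9408) (14, 16.7725)]  |A|=56.3873
6. ⊥bis P0·P5 via (6.21,14.05): [(12.9644, 16.2203) (4.0737, 6.4047) (14, 5.9408) (14, 16.7725)]  |A|=56.3873
7. ⊥bis P0·P6 via (6.47,5.96): [(12.9644, 16.2203) (4.9621, 7.3855) (6.0998, 6.31) (14, 5.9408) (14, 16.7725)]  |A|=55.3516
8. ⊥bis P0·P7 via (8.895,11.625): [(12.9644, 16.2203) (8.9465, 11.7844) (7.1625, 6.2603) (14, 5.9408) (14, 16.7725)]  |A|=47.7269
9. ⊥bis P0·P8 via (8.29,11.87): [(12.9644, 16.2203) (8.9465, 11.7844) (7.1625, 6.2603) (14, 5.9408) (14, 16.7725)]  |A|=47.7269
10. canonical 5-gon: [(12.9644, 16.2203) (8.9465, 11.7844) (7.1625, 6.2603) (14, 5.9408) (14, 16.7725)]
11. shoelace: 47.7269

Area of P0's cell: 47.7269 (5 vertices)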